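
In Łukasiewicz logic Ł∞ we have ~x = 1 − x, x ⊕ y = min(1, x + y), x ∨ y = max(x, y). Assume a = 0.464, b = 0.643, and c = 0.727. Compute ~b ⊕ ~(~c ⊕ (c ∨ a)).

~b = 1 − 0.643 = 0.357
~c = 1 − 0.727 = 0.273
c ∨ a = max(0.727, 0.464) = 0.727
~c ⊕ (c ∨ a) = min(1, 0.273 + 0.727) = min(1, 1.000) = 1.000
~(~c ⊕ (c ∨ a)) = 1 − 1.000 = 0.000
~b ⊕ ~(~c ⊕ (c ∨ a)) = min(1, 0.357 + 0.000) = min(1, 0.357) = 0.357

0.357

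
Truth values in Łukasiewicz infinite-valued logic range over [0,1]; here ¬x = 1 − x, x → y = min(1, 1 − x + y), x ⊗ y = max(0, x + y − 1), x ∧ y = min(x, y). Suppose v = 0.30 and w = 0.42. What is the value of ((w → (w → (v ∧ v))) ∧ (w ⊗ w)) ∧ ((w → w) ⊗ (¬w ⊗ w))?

0.00

v ∧ v = min(0.30, 0.30) = 0.30
w → (v ∧ v) = min(1, 1 − 0.42 + 0.30) = min(1, 0.88) = 0.88
w → (w → (v ∧ v)) = min(1, 1 − 0.42 + 0.88) = min(1, 1.46) = 1.00
w ⊗ w = max(0, 0.42 + 0.42 − 1) = max(0, -0.16) = 0.00
(w → (w → (v ∧ v))) ∧ (w ⊗ w) = min(1.00, 0.00) = 0.00
w → w = min(1, 1 − 0.42 + 0.42) = min(1, 1.00) = 1.00
¬w = 1 − 0.42 = 0.58
¬w ⊗ w = max(0, 0.58 + 0.42 − 1) = max(0, 0.00) = 0.00
(w → w) ⊗ (¬w ⊗ w) = max(0, 1.00 + 0.00 − 1) = max(0, 0.00) = 0.00
((w → (w → (v ∧ v))) ∧ (w ⊗ w)) ∧ ((w → w) ⊗ (¬w ⊗ w)) = min(0.00, 0.00) = 0.00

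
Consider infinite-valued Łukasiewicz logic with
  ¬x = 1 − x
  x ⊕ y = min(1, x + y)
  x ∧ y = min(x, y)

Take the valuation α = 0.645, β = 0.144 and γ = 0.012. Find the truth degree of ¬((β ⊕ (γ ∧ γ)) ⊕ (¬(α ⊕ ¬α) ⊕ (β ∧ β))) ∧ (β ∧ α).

0.144

γ ∧ γ = min(0.012, 0.012) = 0.012
β ⊕ (γ ∧ γ) = min(1, 0.144 + 0.012) = min(1, 0.156) = 0.156
¬α = 1 − 0.645 = 0.355
α ⊕ ¬α = min(1, 0.645 + 0.355) = min(1, 1.000) = 1.000
¬(α ⊕ ¬α) = 1 − 1.000 = 0.000
β ∧ β = min(0.144, 0.144) = 0.144
¬(α ⊕ ¬α) ⊕ (β ∧ β) = min(1, 0.000 + 0.144) = min(1, 0.144) = 0.144
(β ⊕ (γ ∧ γ)) ⊕ (¬(α ⊕ ¬α) ⊕ (β ∧ β)) = min(1, 0.156 + 0.144) = min(1, 0.300) = 0.300
¬((β ⊕ (γ ∧ γ)) ⊕ (¬(α ⊕ ¬α) ⊕ (β ∧ β))) = 1 − 0.300 = 0.700
β ∧ α = min(0.144, 0.645) = 0.144
¬((β ⊕ (γ ∧ γ)) ⊕ (¬(α ⊕ ¬α) ⊕ (β ∧ β))) ∧ (β ∧ α) = min(0.700, 0.144) = 0.144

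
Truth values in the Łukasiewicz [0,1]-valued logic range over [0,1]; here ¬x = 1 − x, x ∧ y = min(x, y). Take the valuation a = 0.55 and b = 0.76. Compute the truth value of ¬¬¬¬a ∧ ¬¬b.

0.55

¬a = 1 − 0.55 = 0.45
¬¬a = 1 − 0.45 = 0.55
¬¬¬a = 1 − 0.55 = 0.45
¬¬¬¬a = 1 − 0.45 = 0.55
¬b = 1 − 0.76 = 0.24
¬¬b = 1 − 0.24 = 0.76
¬¬¬¬a ∧ ¬¬b = min(0.55, 0.76) = 0.55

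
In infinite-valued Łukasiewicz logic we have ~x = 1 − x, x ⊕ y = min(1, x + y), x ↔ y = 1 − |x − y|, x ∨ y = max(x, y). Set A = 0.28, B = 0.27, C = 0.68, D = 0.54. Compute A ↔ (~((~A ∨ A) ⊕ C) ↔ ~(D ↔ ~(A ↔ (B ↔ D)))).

~A = 1 − 0.28 = 0.72
~A ∨ A = max(0.72, 0.28) = 0.72
(~A ∨ A) ⊕ C = min(1, 0.72 + 0.68) = min(1, 1.40) = 1.00
~((~A ∨ A) ⊕ C) = 1 − 1.00 = 0.00
B ↔ D = 1 − |0.27 − 0.54| = 1 − 0.27 = 0.73
A ↔ (B ↔ D) = 1 − |0.28 − 0.73| = 1 − 0.45 = 0.55
~(A ↔ (B ↔ D)) = 1 − 0.55 = 0.45
D ↔ ~(A ↔ (B ↔ D)) = 1 − |0.54 − 0.45| = 1 − 0.09 = 0.91
~(D ↔ ~(A ↔ (B ↔ D))) = 1 − 0.91 = 0.09
~((~A ∨ A) ⊕ C) ↔ ~(D ↔ ~(A ↔ (B ↔ D))) = 1 − |0.00 − 0.09| = 1 − 0.09 = 0.91
A ↔ (~((~A ∨ A) ⊕ C) ↔ ~(D ↔ ~(A ↔ (B ↔ D)))) = 1 − |0.28 − 0.91| = 1 − 0.63 = 0.37

0.37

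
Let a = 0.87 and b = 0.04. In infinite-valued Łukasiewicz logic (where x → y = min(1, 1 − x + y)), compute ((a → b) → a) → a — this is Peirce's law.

a → b = min(1, 1 − 0.87 + 0.04) = min(1, 0.17) = 0.17
(a → b) → a = min(1, 1 − 0.17 + 0.87) = min(1, 1.70) = 1.00
((a → b) → a) → a = min(1, 1 − 1.00 + 0.87) = min(1, 0.87) = 0.87
(The value 0.87 < 1 shows this instance is not satisfied; not a Ł∞-tautology in general.)

0.87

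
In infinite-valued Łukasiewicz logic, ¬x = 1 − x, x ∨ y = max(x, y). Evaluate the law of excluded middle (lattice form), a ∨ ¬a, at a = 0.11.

0.89

¬a = 1 − 0.11 = 0.89
a ∨ ¬a = max(0.11, 0.89) = 0.89
(The value 0.89 < 1 shows this instance is not satisfied; not a Ł∞-tautology — its value is max(a, 1−a).)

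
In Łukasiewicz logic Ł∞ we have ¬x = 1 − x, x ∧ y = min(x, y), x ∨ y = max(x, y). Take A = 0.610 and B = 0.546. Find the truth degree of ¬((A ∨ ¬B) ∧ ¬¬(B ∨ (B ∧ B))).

0.454

¬B = 1 − 0.546 = 0.454
A ∨ ¬B = max(0.610, 0.454) = 0.610
B ∧ B = min(0.546, 0.546) = 0.546
B ∨ (B ∧ B) = max(0.546, 0.546) = 0.546
¬(B ∨ (B ∧ B)) = 1 − 0.546 = 0.454
¬¬(B ∨ (B ∧ B)) = 1 − 0.454 = 0.546
(A ∨ ¬B) ∧ ¬¬(B ∨ (B ∧ B)) = min(0.610, 0.546) = 0.546
¬((A ∨ ¬B) ∧ ¬¬(B ∨ (B ∧ B))) = 1 − 0.546 = 0.454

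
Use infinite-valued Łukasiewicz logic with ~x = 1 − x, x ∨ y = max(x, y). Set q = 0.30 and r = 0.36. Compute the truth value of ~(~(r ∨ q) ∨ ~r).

r ∨ q = max(0.36, 0.30) = 0.36
~(r ∨ q) = 1 − 0.36 = 0.64
~r = 1 − 0.36 = 0.64
~(r ∨ q) ∨ ~r = max(0.64, 0.64) = 0.64
~(~(r ∨ q) ∨ ~r) = 1 − 0.64 = 0.36

0.36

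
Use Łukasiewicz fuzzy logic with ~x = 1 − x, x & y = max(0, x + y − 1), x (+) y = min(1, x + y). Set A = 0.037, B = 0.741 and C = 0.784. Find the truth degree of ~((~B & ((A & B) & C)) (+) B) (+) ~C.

~B = 1 − 0.741 = 0.259
A & B = max(0, 0.037 + 0.741 − 1) = max(0, -0.222) = 0.000
(A & B) & C = max(0, 0.000 + 0.784 − 1) = max(0, -0.216) = 0.000
~B & ((A & B) & C) = max(0, 0.259 + 0.000 − 1) = max(0, -0.741) = 0.000
(~B & ((A & B) & C)) (+) B = min(1, 0.000 + 0.741) = min(1, 0.741) = 0.741
~((~B & ((A & B) & C)) (+) B) = 1 − 0.741 = 0.259
~C = 1 − 0.784 = 0.216
~((~B & ((A & B) & C)) (+) B) (+) ~C = min(1, 0.259 + 0.216) = min(1, 0.475) = 0.475

0.475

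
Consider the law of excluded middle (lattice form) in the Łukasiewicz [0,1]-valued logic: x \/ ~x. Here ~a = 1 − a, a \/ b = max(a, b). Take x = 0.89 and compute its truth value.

0.89

~x = 1 − 0.89 = 0.11
x \/ ~x = max(0.89, 0.11) = 0.89
(The value 0.89 < 1 shows this instance is not satisfied; not a Ł∞-tautology — its value is max(a, 1−a).)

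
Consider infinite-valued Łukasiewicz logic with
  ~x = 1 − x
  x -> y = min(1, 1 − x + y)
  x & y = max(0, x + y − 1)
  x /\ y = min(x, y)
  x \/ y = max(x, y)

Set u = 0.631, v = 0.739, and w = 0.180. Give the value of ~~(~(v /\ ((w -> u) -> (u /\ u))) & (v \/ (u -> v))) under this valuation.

0.369

w -> u = min(1, 1 − 0.180 + 0.631) = min(1, 1.451) = 1.000
u /\ u = min(0.631, 0.631) = 0.631
(w -> u) -> (u /\ u) = min(1, 1 − 1.000 + 0.631) = min(1, 0.631) = 0.631
v /\ ((w -> u) -> (u /\ u)) = min(0.739, 0.631) = 0.631
~(v /\ ((w -> u) -> (u /\ u))) = 1 − 0.631 = 0.369
u -> v = min(1, 1 − 0.631 + 0.739) = min(1, 1.108) = 1.000
v \/ (u -> v) = max(0.739, 1.000) = 1.000
~(v /\ ((w -> u) -> (u /\ u))) & (v \/ (u -> v)) = max(0, 0.369 + 1.000 − 1) = max(0, 0.369) = 0.369
~(~(v /\ ((w -> u) -> (u /\ u))) & (v \/ (u -> v))) = 1 − 0.369 = 0.631
~~(~(v /\ ((w -> u) -> (u /\ u))) & (v \/ (u -> v))) = 1 − 0.631 = 0.369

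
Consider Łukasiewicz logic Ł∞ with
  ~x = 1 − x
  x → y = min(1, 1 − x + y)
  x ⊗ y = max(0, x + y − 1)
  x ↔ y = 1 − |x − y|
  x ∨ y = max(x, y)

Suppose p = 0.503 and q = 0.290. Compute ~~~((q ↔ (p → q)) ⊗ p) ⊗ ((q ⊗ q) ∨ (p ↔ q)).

p → q = min(1, 1 − 0.503 + 0.290) = min(1, 0.787) = 0.787
q ↔ (p → q) = 1 − |0.290 − 0.787| = 1 − 0.497 = 0.503
(q ↔ (p → q)) ⊗ p = max(0, 0.503 + 0.503 − 1) = max(0, 0.006) = 0.006
~((q ↔ (p → q)) ⊗ p) = 1 − 0.006 = 0.994
~~((q ↔ (p → q)) ⊗ p) = 1 − 0.994 = 0.006
~~~((q ↔ (p → q)) ⊗ p) = 1 − 0.006 = 0.994
q ⊗ q = max(0, 0.290 + 0.290 − 1) = max(0, -0.420) = 0.000
p ↔ q = 1 − |0.503 − 0.290| = 1 − 0.213 = 0.787
(q ⊗ q) ∨ (p ↔ q) = max(0.000, 0.787) = 0.787
~~~((q ↔ (p → q)) ⊗ p) ⊗ ((q ⊗ q) ∨ (p ↔ q)) = max(0, 0.994 + 0.787 − 1) = max(0, 0.781) = 0.781

0.781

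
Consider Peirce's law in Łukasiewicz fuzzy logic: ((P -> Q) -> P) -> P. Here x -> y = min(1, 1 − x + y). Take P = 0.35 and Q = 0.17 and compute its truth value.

0.82

P -> Q = min(1, 1 − 0.35 + 0.17) = min(1, 0.82) = 0.82
(P -> Q) -> P = min(1, 1 − 0.82 + 0.35) = min(1, 0.53) = 0.53
((P -> Q) -> P) -> P = min(1, 1 − 0.53 + 0.35) = min(1, 0.82) = 0.82
(The value 0.82 < 1 shows this instance is not satisfied; not a Ł∞-tautology in general.)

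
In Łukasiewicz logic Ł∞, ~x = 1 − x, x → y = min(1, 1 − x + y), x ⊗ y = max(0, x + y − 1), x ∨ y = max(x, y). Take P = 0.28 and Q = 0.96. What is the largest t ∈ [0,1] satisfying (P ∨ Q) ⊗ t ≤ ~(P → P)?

0.04

P ∨ Q = max(0.28, 0.96) = 0.96
So the left factor is P ∨ Q = 0.96.
P → P = min(1, 1 − 0.28 + 0.28) = min(1, 1.00) = 1.00
~(P → P) = 1 − 1.00 = 0.00
So the right-hand bound is ~(P → P) = 0.00.
The residuum of the Łukasiewicz t-norm gives the supremum: min(1, 1 − 0.96 + 0.00).
1 − 0.96 + 0.00 = 0.04, so t = min(1, 0.04) = 0.04.
Check: 0.96 ⊗ 0.04 = max(0, 0.00) = 0.00 ≤ 0.00.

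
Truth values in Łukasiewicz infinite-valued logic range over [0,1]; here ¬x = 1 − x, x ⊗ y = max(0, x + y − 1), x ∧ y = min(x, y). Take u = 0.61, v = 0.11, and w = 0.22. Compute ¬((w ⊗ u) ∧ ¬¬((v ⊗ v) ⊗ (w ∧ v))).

w ⊗ u = max(0, 0.22 + 0.61 − 1) = max(0, -0.17) = 0.00
v ⊗ v = max(0, 0.11 + 0.11 − 1) = max(0, -0.78) = 0.00
w ∧ v = min(0.22, 0.11) = 0.11
(v ⊗ v) ⊗ (w ∧ v) = max(0, 0.00 + 0.11 − 1) = max(0, -0.89) = 0.00
¬((v ⊗ v) ⊗ (w ∧ v)) = 1 − 0.00 = 1.00
¬¬((v ⊗ v) ⊗ (w ∧ v)) = 1 − 1.00 = 0.00
(w ⊗ u) ∧ ¬¬((v ⊗ v) ⊗ (w ∧ v)) = min(0.00, 0.00) = 0.00
¬((w ⊗ u) ∧ ¬¬((v ⊗ v) ⊗ (w ∧ v))) = 1 − 0.00 = 1.00

1.00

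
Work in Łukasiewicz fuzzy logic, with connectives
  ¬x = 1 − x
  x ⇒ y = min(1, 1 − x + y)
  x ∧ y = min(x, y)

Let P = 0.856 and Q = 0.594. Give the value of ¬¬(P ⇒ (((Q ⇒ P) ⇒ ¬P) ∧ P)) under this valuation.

Q ⇒ P = min(1, 1 − 0.594 + 0.856) = min(1, 1.262) = 1.000
¬P = 1 − 0.856 = 0.144
(Q ⇒ P) ⇒ ¬P = min(1, 1 − 1.000 + 0.144) = min(1, 0.144) = 0.144
((Q ⇒ P) ⇒ ¬P) ∧ P = min(0.144, 0.856) = 0.144
P ⇒ (((Q ⇒ P) ⇒ ¬P) ∧ P) = min(1, 1 − 0.856 + 0.144) = min(1, 0.288) = 0.288
¬(P ⇒ (((Q ⇒ P) ⇒ ¬P) ∧ P)) = 1 − 0.288 = 0.712
¬¬(P ⇒ (((Q ⇒ P) ⇒ ¬P) ∧ P)) = 1 − 0.712 = 0.288

0.288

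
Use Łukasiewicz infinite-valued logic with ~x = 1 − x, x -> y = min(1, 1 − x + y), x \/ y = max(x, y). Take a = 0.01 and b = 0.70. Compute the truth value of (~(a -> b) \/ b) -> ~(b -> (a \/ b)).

a -> b = min(1, 1 − 0.01 + 0.70) = min(1, 1.69) = 1.00
~(a -> b) = 1 − 1.00 = 0.00
~(a -> b) \/ b = max(0.00, 0.70) = 0.70
a \/ b = max(0.01, 0.70) = 0.70
b -> (a \/ b) = min(1, 1 − 0.70 + 0.70) = min(1, 1.00) = 1.00
~(b -> (a \/ b)) = 1 − 1.00 = 0.00
(~(a -> b) \/ b) -> ~(b -> (a \/ b)) = min(1, 1 − 0.70 + 0.00) = min(1, 0.30) = 0.30

0.30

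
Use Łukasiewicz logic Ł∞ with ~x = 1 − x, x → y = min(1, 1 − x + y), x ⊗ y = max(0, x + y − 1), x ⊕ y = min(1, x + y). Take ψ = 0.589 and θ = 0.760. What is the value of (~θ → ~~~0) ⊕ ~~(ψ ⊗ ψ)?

1.000

~θ = 1 − 0.760 = 0.240
~0 = 1 − 0.000 = 1.000
~~0 = 1 − 1.000 = 0.000
~~~0 = 1 − 0.000 = 1.000
~θ → ~~~0 = min(1, 1 − 0.240 + 1.000) = min(1, 1.760) = 1.000
ψ ⊗ ψ = max(0, 0.589 + 0.589 − 1) = max(0, 0.178) = 0.178
~(ψ ⊗ ψ) = 1 − 0.178 = 0.822
~~(ψ ⊗ ψ) = 1 − 0.822 = 0.178
(~θ → ~~~0) ⊕ ~~(ψ ⊗ ψ) = min(1, 1.000 + 0.178) = min(1, 1.178) = 1.000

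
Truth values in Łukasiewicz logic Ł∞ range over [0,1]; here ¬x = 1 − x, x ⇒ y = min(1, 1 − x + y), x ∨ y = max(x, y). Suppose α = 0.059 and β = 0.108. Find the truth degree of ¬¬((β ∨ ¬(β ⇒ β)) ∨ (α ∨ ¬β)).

β ⇒ β = min(1, 1 − 0.108 + 0.108) = min(1, 1.000) = 1.000
¬(β ⇒ β) = 1 − 1.000 = 0.000
β ∨ ¬(β ⇒ β) = max(0.108, 0.000) = 0.108
¬β = 1 − 0.108 = 0.892
α ∨ ¬β = max(0.059, 0.892) = 0.892
(β ∨ ¬(β ⇒ β)) ∨ (α ∨ ¬β) = max(0.108, 0.892) = 0.892
¬((β ∨ ¬(β ⇒ β)) ∨ (α ∨ ¬β)) = 1 − 0.892 = 0.108
¬¬((β ∨ ¬(β ⇒ β)) ∨ (α ∨ ¬β)) = 1 − 0.108 = 0.892

0.892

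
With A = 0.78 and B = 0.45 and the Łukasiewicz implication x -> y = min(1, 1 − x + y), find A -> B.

0.67

A -> B = min(1, 1 − 0.78 + 0.45) = min(1, 0.67) = 0.67
For comparison, the Gödel implication (1 if x ≤ y else y) would give 0.45.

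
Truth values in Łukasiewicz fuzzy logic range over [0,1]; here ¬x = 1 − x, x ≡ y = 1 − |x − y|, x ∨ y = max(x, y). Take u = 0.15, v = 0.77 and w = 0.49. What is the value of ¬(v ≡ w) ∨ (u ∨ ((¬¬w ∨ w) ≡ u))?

0.66

v ≡ w = 1 − |0.77 − 0.49| = 1 − 0.28 = 0.72
¬(v ≡ w) = 1 − 0.72 = 0.28
¬w = 1 − 0.49 = 0.51
¬¬w = 1 − 0.51 = 0.49
¬¬w ∨ w = max(0.49, 0.49) = 0.49
(¬¬w ∨ w) ≡ u = 1 − |0.49 − 0.15| = 1 − 0.34 = 0.66
u ∨ ((¬¬w ∨ w) ≡ u) = max(0.15, 0.66) = 0.66
¬(v ≡ w) ∨ (u ∨ ((¬¬w ∨ w) ≡ u)) = max(0.28, 0.66) = 0.66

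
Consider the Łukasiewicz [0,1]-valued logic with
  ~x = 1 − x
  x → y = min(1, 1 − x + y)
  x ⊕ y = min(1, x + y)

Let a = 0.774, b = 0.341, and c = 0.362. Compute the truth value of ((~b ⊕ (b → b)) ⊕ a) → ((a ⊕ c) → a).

~b = 1 − 0.341 = 0.659
b → b = min(1, 1 − 0.341 + 0.341) = min(1, 1.000) = 1.000
~b ⊕ (b → b) = min(1, 0.659 + 1.000) = min(1, 1.659) = 1.000
(~b ⊕ (b → b)) ⊕ a = min(1, 1.000 + 0.774) = min(1, 1.774) = 1.000
a ⊕ c = min(1, 0.774 + 0.362) = min(1, 1.136) = 1.000
(a ⊕ c) → a = min(1, 1 − 1.000 + 0.774) = min(1, 0.774) = 0.774
((~b ⊕ (b → b)) ⊕ a) → ((a ⊕ c) → a) = min(1, 1 − 1.000 + 0.774) = min(1, 0.774) = 0.774

0.774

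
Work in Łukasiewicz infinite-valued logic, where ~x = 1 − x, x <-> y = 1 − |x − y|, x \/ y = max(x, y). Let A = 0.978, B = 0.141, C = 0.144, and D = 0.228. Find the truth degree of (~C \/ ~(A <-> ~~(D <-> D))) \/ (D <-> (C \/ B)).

0.916

~C = 1 − 0.144 = 0.856
D <-> D = 1 − |0.228 − 0.228| = 1 − 0.000 = 1.000
~(D <-> D) = 1 − 1.000 = 0.000
~~(D <-> D) = 1 − 0.000 = 1.000
A <-> ~~(D <-> D) = 1 − |0.978 − 1.000| = 1 − 0.022 = 0.978
~(A <-> ~~(D <-> D)) = 1 − 0.978 = 0.022
~C \/ ~(A <-> ~~(D <-> D)) = max(0.856, 0.022) = 0.856
C \/ B = max(0.144, 0.141) = 0.144
D <-> (C \/ B) = 1 − |0.228 − 0.144| = 1 − 0.084 = 0.916
(~C \/ ~(A <-> ~~(D <-> D))) \/ (D <-> (C \/ B)) = max(0.856, 0.916) = 0.916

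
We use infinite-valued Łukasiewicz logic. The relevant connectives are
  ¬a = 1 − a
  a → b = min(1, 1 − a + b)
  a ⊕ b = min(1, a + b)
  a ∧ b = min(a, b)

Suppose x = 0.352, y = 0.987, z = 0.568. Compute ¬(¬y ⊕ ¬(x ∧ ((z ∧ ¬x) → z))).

¬y = 1 − 0.987 = 0.013
¬x = 1 − 0.352 = 0.648
z ∧ ¬x = min(0.568, 0.648) = 0.568
(z ∧ ¬x) → z = min(1, 1 − 0.568 + 0.568) = min(1, 1.000) = 1.000
x ∧ ((z ∧ ¬x) → z) = min(0.352, 1.000) = 0.352
¬(x ∧ ((z ∧ ¬x) → z)) = 1 − 0.352 = 0.648
¬y ⊕ ¬(x ∧ ((z ∧ ¬x) → z)) = min(1, 0.013 + 0.648) = min(1, 0.661) = 0.661
¬(¬y ⊕ ¬(x ∧ ((z ∧ ¬x) → z))) = 1 − 0.661 = 0.339

0.339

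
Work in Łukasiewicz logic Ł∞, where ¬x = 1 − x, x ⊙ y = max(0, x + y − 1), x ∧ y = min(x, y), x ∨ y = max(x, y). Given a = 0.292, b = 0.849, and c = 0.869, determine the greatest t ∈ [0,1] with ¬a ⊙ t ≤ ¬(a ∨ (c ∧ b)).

¬a = 1 − 0.292 = 0.708
So the left factor is ¬a = 0.708.
c ∧ b = min(0.869, 0.849) = 0.849
a ∨ (c ∧ b) = max(0.292, 0.849) = 0.849
¬(a ∨ (c ∧ b)) = 1 − 0.849 = 0.151
So the right-hand bound is ¬(a ∨ (c ∧ b)) = 0.151.
The residuum of the Łukasiewicz t-norm gives the supremum: min(1, 1 − 0.708 + 0.151).
1 − 0.708 + 0.151 = 0.443, so t = min(1, 0.443) = 0.443.
Check: 0.708 ⊙ 0.443 = max(0, 0.151) = 0.151 ≤ 0.151.

0.443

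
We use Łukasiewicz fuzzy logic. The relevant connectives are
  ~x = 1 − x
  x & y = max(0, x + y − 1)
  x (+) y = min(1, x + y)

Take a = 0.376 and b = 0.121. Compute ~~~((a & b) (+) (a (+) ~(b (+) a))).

a & b = max(0, 0.376 + 0.121 − 1) = max(0, -0.503) = 0.000
b (+) a = min(1, 0.121 + 0.376) = min(1, 0.497) = 0.497
~(b (+) a) = 1 − 0.497 = 0.503
a (+) ~(b (+) a) = min(1, 0.376 + 0.503) = min(1, 0.879) = 0.879
(a & b) (+) (a (+) ~(b (+) a)) = min(1, 0.000 + 0.879) = min(1, 0.879) = 0.879
~((a & b) (+) (a (+) ~(b (+) a))) = 1 − 0.879 = 0.121
~~((a & b) (+) (a (+) ~(b (+) a))) = 1 − 0.121 = 0.879
~~~((a & b) (+) (a (+) ~(b (+) a))) = 1 − 0.879 = 0.121

0.121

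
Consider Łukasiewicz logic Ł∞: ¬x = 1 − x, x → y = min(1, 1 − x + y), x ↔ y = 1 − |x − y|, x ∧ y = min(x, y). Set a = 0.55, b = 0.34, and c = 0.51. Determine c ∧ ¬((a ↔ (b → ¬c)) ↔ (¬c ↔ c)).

0.43

¬c = 1 − 0.51 = 0.49
b → ¬c = min(1, 1 − 0.34 + 0.49) = min(1, 1.15) = 1.00
a ↔ (b → ¬c) = 1 − |0.55 − 1.00| = 1 − 0.45 = 0.55
¬c ↔ c = 1 − |0.49 − 0.51| = 1 − 0.02 = 0.98
(a ↔ (b → ¬c)) ↔ (¬c ↔ c) = 1 − |0.55 − 0.98| = 1 − 0.43 = 0.57
¬((a ↔ (b → ¬c)) ↔ (¬c ↔ c)) = 1 − 0.57 = 0.43
c ∧ ¬((a ↔ (b → ¬c)) ↔ (¬c ↔ c)) = min(0.51, 0.43) = 0.43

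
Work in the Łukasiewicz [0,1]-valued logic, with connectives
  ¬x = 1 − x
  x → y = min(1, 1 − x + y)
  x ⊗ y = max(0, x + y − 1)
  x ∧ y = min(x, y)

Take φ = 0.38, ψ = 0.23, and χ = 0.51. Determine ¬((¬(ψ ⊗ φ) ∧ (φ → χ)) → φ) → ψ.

0.61

ψ ⊗ φ = max(0, 0.23 + 0.38 − 1) = max(0, -0.39) = 0.00
¬(ψ ⊗ φ) = 1 − 0.00 = 1.00
φ → χ = min(1, 1 − 0.38 + 0.51) = min(1, 1.13) = 1.00
¬(ψ ⊗ φ) ∧ (φ → χ) = min(1.00, 1.00) = 1.00
(¬(ψ ⊗ φ) ∧ (φ → χ)) → φ = min(1, 1 − 1.00 + 0.38) = min(1, 0.38) = 0.38
¬((¬(ψ ⊗ φ) ∧ (φ → χ)) → φ) = 1 − 0.38 = 0.62
¬((¬(ψ ⊗ φ) ∧ (φ → χ)) → φ) → ψ = min(1, 1 − 0.62 + 0.23) = min(1, 0.61) = 0.61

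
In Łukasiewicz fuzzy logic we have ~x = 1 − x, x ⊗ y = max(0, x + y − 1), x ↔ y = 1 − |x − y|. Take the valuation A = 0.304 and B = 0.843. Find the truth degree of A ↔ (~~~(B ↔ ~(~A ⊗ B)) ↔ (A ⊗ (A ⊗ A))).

0.686

~A = 1 − 0.304 = 0.696
~A ⊗ B = max(0, 0.696 + 0.843 − 1) = max(0, 0.539) = 0.539
~(~A ⊗ B) = 1 − 0.539 = 0.461
B ↔ ~(~A ⊗ B) = 1 − |0.843 − 0.461| = 1 − 0.382 = 0.618
~(B ↔ ~(~A ⊗ B)) = 1 − 0.618 = 0.382
~~(B ↔ ~(~A ⊗ B)) = 1 − 0.382 = 0.618
~~~(B ↔ ~(~A ⊗ B)) = 1 − 0.618 = 0.382
A ⊗ A = max(0, 0.304 + 0.304 − 1) = max(0, -0.392) = 0.000
A ⊗ (A ⊗ A) = max(0, 0.304 + 0.000 − 1) = max(0, -0.696) = 0.000
~~~(B ↔ ~(~A ⊗ B)) ↔ (A ⊗ (A ⊗ A)) = 1 − |0.382 − 0.000| = 1 − 0.382 = 0.618
A ↔ (~~~(B ↔ ~(~A ⊗ B)) ↔ (A ⊗ (A ⊗ A))) = 1 − |0.304 − 0.618| = 1 − 0.314 = 0.686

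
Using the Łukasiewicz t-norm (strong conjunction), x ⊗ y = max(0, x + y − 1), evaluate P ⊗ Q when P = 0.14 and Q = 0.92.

P ⊗ Q = max(0, 0.14 + 0.92 − 1) = max(0, 0.06) = 0.06
For comparison, the Gödel (minimum) t-norm min(x, y) would give 0.14.

0.06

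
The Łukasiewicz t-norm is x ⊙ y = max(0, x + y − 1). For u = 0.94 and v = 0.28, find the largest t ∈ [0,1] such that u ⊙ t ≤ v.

0.34

The residuum of the Łukasiewicz t-norm gives the supremum: min(1, 1 − 0.94 + 0.28).
1 − 0.94 + 0.28 = 0.34, so t = min(1, 0.34) = 0.34.
Check: 0.94 ⊙ 0.34 = max(0, 0.28) = 0.28 ≤ 0.28.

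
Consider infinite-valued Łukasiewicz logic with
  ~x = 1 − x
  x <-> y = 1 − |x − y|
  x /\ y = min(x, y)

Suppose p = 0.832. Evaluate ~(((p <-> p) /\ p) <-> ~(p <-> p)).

0.832

p <-> p = 1 − |0.832 − 0.832| = 1 − 0.000 = 1.000
(p <-> p) /\ p = min(1.000, 0.832) = 0.832
~(p <-> p) = 1 − 1.000 = 0.000
((p <-> p) /\ p) <-> ~(p <-> p) = 1 − |0.832 − 0.000| = 1 − 0.832 = 0.168
~(((p <-> p) /\ p) <-> ~(p <-> p)) = 1 − 0.168 = 0.832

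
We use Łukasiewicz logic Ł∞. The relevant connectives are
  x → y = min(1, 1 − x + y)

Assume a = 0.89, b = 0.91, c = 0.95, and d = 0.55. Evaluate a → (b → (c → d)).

c → d = min(1, 1 − 0.95 + 0.55) = min(1, 0.60) = 0.60
b → (c → d) = min(1, 1 − 0.91 + 0.60) = min(1, 0.69) = 0.69
a → (b → (c → d)) = min(1, 1 − 0.89 + 0.69) = min(1, 0.80) = 0.80

0.80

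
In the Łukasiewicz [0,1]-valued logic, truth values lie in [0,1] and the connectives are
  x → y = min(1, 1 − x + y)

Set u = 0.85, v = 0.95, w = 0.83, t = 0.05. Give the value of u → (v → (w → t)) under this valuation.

w → t = min(1, 1 − 0.83 + 0.05) = min(1, 0.22) = 0.22
v → (w → t) = min(1, 1 − 0.95 + 0.22) = min(1, 0.27) = 0.27
u → (v → (w → t)) = min(1, 1 − 0.85 + 0.27) = min(1, 0.42) = 0.42

0.42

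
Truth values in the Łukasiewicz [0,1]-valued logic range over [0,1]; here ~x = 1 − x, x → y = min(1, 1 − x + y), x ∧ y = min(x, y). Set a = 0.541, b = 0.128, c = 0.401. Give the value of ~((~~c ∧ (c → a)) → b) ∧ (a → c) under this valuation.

0.273

~c = 1 − 0.401 = 0.599
~~c = 1 − 0.599 = 0.401
c → a = min(1, 1 − 0.401 + 0.541) = min(1, 1.140) = 1.000
~~c ∧ (c → a) = min(0.401, 1.000) = 0.401
(~~c ∧ (c → a)) → b = min(1, 1 − 0.401 + 0.128) = min(1, 0.727) = 0.727
~((~~c ∧ (c → a)) → b) = 1 − 0.727 = 0.273
a → c = min(1, 1 − 0.541 + 0.401) = min(1, 0.860) = 0.860
~((~~c ∧ (c → a)) → b) ∧ (a → c) = min(0.273, 0.860) = 0.273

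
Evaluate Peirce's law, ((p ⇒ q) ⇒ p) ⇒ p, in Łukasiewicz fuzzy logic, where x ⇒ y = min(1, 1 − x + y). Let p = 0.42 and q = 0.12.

p ⇒ q = min(1, 1 − 0.42 + 0.12) = min(1, 0.70) = 0.70
(p ⇒ q) ⇒ p = min(1, 1 − 0.70 + 0.42) = min(1, 0.72) = 0.72
((p ⇒ q) ⇒ p) ⇒ p = min(1, 1 − 0.72 + 0.42) = min(1, 0.70) = 0.70
(The value 0.70 < 1 shows this instance is not satisfied; not a Ł∞-tautology in general.)

0.70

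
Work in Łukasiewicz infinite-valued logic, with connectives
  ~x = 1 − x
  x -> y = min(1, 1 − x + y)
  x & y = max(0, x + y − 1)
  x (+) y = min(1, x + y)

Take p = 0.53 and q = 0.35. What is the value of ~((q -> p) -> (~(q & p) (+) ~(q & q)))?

q -> p = min(1, 1 − 0.35 + 0.53) = min(1, 1.18) = 1.00
q & p = max(0, 0.35 + 0.53 − 1) = max(0, -0.12) = 0.00
~(q & p) = 1 − 0.00 = 1.00
q & q = max(0, 0.35 + 0.35 − 1) = max(0, -0.30) = 0.00
~(q & q) = 1 − 0.00 = 1.00
~(q & p) (+) ~(q & q) = min(1, 1.00 + 1.00) = min(1, 2.00) = 1.00
(q -> p) -> (~(q & p) (+) ~(q & q)) = min(1, 1 − 1.00 + 1.00) = min(1, 1.00) = 1.00
~((q -> p) -> (~(q & p) (+) ~(q & q))) = 1 − 1.00 = 0.00

0.00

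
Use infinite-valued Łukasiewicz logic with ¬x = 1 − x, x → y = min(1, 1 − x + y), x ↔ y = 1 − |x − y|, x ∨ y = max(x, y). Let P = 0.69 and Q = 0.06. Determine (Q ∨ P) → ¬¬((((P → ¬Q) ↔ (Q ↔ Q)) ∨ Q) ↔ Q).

0.37

Q ∨ P = max(0.06, 0.69) = 0.69
¬Q = 1 − 0.06 = 0.94
P → ¬Q = min(1, 1 − 0.69 + 0.94) = min(1, 1.25) = 1.00
Q ↔ Q = 1 − |0.06 − 0.06| = 1 − 0.00 = 1.00
(P → ¬Q) ↔ (Q ↔ Q) = 1 − |1.00 − 1.00| = 1 − 0.00 = 1.00
((P → ¬Q) ↔ (Q ↔ Q)) ∨ Q = max(1.00, 0.06) = 1.00
(((P → ¬Q) ↔ (Q ↔ Q)) ∨ Q) ↔ Q = 1 − |1.00 − 0.06| = 1 − 0.94 = 0.06
¬((((P → ¬Q) ↔ (Q ↔ Q)) ∨ Q) ↔ Q) = 1 − 0.06 = 0.94
¬¬((((P → ¬Q) ↔ (Q ↔ Q)) ∨ Q) ↔ Q) = 1 − 0.94 = 0.06
(Q ∨ P) → ¬¬((((P → ¬Q) ↔ (Q ↔ Q)) ∨ Q) ↔ Q) = min(1, 1 − 0.69 + 0.06) = min(1, 0.37) = 0.37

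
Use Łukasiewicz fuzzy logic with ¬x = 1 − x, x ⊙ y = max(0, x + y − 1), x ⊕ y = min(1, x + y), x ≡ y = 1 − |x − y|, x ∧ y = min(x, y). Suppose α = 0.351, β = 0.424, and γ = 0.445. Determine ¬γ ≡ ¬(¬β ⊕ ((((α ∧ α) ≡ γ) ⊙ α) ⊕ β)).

¬γ = 1 − 0.445 = 0.555
¬β = 1 − 0.424 = 0.576
α ∧ α = min(0.351, 0.351) = 0.351
(α ∧ α) ≡ γ = 1 − |0.351 − 0.445| = 1 − 0.094 = 0.906
((α ∧ α) ≡ γ) ⊙ α = max(0, 0.906 + 0.351 − 1) = max(0, 0.257) = 0.257
(((α ∧ α) ≡ γ) ⊙ α) ⊕ β = min(1, 0.257 + 0.424) = min(1, 0.681) = 0.681
¬β ⊕ ((((α ∧ α) ≡ γ) ⊙ α) ⊕ β) = min(1, 0.576 + 0.681) = min(1, 1.257) = 1.000
¬(¬β ⊕ ((((α ∧ α) ≡ γ) ⊙ α) ⊕ β)) = 1 − 1.000 = 0.000
¬γ ≡ ¬(¬β ⊕ ((((α ∧ α) ≡ γ) ⊙ α) ⊕ β)) = 1 − |0.555 − 0.000| = 1 − 0.555 = 0.445

0.445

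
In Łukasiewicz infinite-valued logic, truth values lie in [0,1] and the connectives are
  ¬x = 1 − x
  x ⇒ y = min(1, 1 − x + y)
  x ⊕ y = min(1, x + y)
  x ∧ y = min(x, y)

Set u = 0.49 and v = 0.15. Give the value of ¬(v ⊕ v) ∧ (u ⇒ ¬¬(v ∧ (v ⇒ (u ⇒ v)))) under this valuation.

v ⊕ v = min(1, 0.15 + 0.15) = min(1, 0.30) = 0.30
¬(v ⊕ v) = 1 − 0.30 = 0.70
u ⇒ v = min(1, 1 − 0.49 + 0.15) = min(1, 0.66) = 0.66
v ⇒ (u ⇒ v) = min(1, 1 − 0.15 + 0.66) = min(1, 1.51) = 1.00
v ∧ (v ⇒ (u ⇒ v)) = min(0.15, 1.00) = 0.15
¬(v ∧ (v ⇒ (u ⇒ v))) = 1 − 0.15 = 0.85
¬¬(v ∧ (v ⇒ (u ⇒ v))) = 1 − 0.85 = 0.15
u ⇒ ¬¬(v ∧ (v ⇒ (u ⇒ v))) = min(1, 1 − 0.49 + 0.15) = min(1, 0.66) = 0.66
¬(v ⊕ v) ∧ (u ⇒ ¬¬(v ∧ (v ⇒ (u ⇒ v)))) = min(0.70, 0.66) = 0.66

0.66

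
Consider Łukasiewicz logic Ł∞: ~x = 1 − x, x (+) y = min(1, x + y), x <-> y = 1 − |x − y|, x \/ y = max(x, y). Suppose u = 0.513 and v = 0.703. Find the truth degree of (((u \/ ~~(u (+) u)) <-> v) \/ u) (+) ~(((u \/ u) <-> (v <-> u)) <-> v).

u (+) u = min(1, 0.513 + 0.513) = min(1, 1.026) = 1.000
~(u (+) u) = 1 − 1.000 = 0.000
~~(u (+) u) = 1 − 0.000 = 1.000
u \/ ~~(u (+) u) = max(0.513, 1.000) = 1.000
(u \/ ~~(u (+) u)) <-> v = 1 − |1.000 − 0.703| = 1 − 0.297 = 0.703
((u \/ ~~(u (+) u)) <-> v) \/ u = max(0.703, 0.513) = 0.703
u \/ u = max(0.513, 0.513) = 0.513
v <-> u = 1 − |0.703 − 0.513| = 1 − 0.190 = 0.810
(u \/ u) <-> (v <-> u) = 1 − |0.513 − 0.810| = 1 − 0.297 = 0.703
((u \/ u) <-> (v <-> u)) <-> v = 1 − |0.703 − 0.703| = 1 − 0.000 = 1.000
~(((u \/ u) <-> (v <-> u)) <-> v) = 1 − 1.000 = 0.000
(((u \/ ~~(u (+) u)) <-> v) \/ u) (+) ~(((u \/ u) <-> (v <-> u)) <-> v) = min(1, 0.703 + 0.000) = min(1, 0.703) = 0.703

0.703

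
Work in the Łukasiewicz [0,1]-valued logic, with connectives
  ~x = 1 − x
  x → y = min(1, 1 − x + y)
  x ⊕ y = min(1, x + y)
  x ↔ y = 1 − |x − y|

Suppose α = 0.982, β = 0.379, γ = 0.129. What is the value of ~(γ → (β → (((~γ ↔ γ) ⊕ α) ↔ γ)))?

0.000

~γ = 1 − 0.129 = 0.871
~γ ↔ γ = 1 − |0.871 − 0.129| = 1 − 0.742 = 0.258
(~γ ↔ γ) ⊕ α = min(1, 0.258 + 0.982) = min(1, 1.240) = 1.000
((~γ ↔ γ) ⊕ α) ↔ γ = 1 − |1.000 − 0.129| = 1 − 0.871 = 0.129
β → (((~γ ↔ γ) ⊕ α) ↔ γ) = min(1, 1 − 0.379 + 0.129) = min(1, 0.750) = 0.750
γ → (β → (((~γ ↔ γ) ⊕ α) ↔ γ)) = min(1, 1 − 0.129 + 0.750) = min(1, 1.621) = 1.000
~(γ → (β → (((~γ ↔ γ) ⊕ α) ↔ γ))) = 1 − 1.000 = 0.000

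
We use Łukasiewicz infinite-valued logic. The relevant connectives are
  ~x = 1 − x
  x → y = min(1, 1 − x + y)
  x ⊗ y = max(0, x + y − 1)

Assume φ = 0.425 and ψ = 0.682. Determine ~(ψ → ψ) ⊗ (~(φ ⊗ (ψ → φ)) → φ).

ψ → ψ = min(1, 1 − 0.682 + 0.682) = min(1, 1.000) = 1.000
~(ψ → ψ) = 1 − 1.000 = 0.000
ψ → φ = min(1, 1 − 0.682 + 0.425) = min(1, 0.743) = 0.743
φ ⊗ (ψ → φ) = max(0, 0.425 + 0.743 − 1) = max(0, 0.168) = 0.168
~(φ ⊗ (ψ → φ)) = 1 − 0.168 = 0.832
~(φ ⊗ (ψ → φ)) → φ = min(1, 1 − 0.832 + 0.425) = min(1, 0.593) = 0.593
~(ψ → ψ) ⊗ (~(φ ⊗ (ψ → φ)) → φ) = max(0, 0.000 + 0.593 − 1) = max(0, -0.407) = 0.000

0.000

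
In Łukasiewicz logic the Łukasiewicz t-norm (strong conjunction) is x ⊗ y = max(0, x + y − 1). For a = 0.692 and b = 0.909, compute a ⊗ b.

0.601

a ⊗ b = max(0, 0.692 + 0.909 − 1) = max(0, 0.601) = 0.601
For comparison, the Gödel (minimum) t-norm min(x, y) would give 0.692.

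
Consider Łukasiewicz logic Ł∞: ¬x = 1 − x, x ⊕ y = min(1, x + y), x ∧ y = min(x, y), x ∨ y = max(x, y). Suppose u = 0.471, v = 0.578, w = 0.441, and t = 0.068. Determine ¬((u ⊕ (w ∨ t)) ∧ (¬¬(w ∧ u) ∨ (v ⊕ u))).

w ∨ t = max(0.441, 0.068) = 0.441
u ⊕ (w ∨ t) = min(1, 0.471 + 0.441) = min(1, 0.912) = 0.912
w ∧ u = min(0.441, 0.471) = 0.441
¬(w ∧ u) = 1 − 0.441 = 0.559
¬¬(w ∧ u) = 1 − 0.559 = 0.441
v ⊕ u = min(1, 0.578 + 0.471) = min(1, 1.049) = 1.000
¬¬(w ∧ u) ∨ (v ⊕ u) = max(0.441, 1.000) = 1.000
(u ⊕ (w ∨ t)) ∧ (¬¬(w ∧ u) ∨ (v ⊕ u)) = min(0.912, 1.000) = 0.912
¬((u ⊕ (w ∨ t)) ∧ (¬¬(w ∧ u) ∨ (v ⊕ u))) = 1 − 0.912 = 0.088

0.088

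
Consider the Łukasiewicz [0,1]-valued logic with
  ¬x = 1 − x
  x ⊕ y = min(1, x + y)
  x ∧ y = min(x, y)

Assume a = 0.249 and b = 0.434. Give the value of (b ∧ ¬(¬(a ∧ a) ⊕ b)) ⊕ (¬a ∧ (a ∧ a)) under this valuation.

0.249

a ∧ a = min(0.249, 0.249) = 0.249
¬(a ∧ a) = 1 − 0.249 = 0.751
¬(a ∧ a) ⊕ b = min(1, 0.751 + 0.434) = min(1, 1.185) = 1.000
¬(¬(a ∧ a) ⊕ b) = 1 − 1.000 = 0.000
b ∧ ¬(¬(a ∧ a) ⊕ b) = min(0.434, 0.000) = 0.000
¬a = 1 − 0.249 = 0.751
¬a ∧ (a ∧ a) = min(0.751, 0.249) = 0.249
(b ∧ ¬(¬(a ∧ a) ⊕ b)) ⊕ (¬a ∧ (a ∧ a)) = min(1, 0.000 + 0.249) = min(1, 0.249) = 0.249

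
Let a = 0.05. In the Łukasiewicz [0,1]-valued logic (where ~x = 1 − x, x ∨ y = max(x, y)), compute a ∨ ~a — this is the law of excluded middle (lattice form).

0.95

~a = 1 − 0.05 = 0.95
a ∨ ~a = max(0.05, 0.95) = 0.95
(The value 0.95 < 1 shows this instance is not satisfied; not a Ł∞-tautology — its value is max(a, 1−a).)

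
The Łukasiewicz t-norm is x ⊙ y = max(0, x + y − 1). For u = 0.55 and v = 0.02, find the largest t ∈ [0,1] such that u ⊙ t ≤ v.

The residuum of the Łukasiewicz t-norm gives the supremum: min(1, 1 − 0.55 + 0.02).
1 − 0.55 + 0.02 = 0.47, so t = min(1, 0.47) = 0.47.
Check: 0.55 ⊙ 0.47 = max(0, 0.02) = 0.02 ≤ 0.02.

0.47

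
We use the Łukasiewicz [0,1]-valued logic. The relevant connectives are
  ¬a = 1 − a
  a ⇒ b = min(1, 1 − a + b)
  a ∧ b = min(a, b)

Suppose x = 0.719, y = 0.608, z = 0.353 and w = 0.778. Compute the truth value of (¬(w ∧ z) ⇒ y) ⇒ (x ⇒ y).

0.928

w ∧ z = min(0.778, 0.353) = 0.353
¬(w ∧ z) = 1 − 0.353 = 0.647
¬(w ∧ z) ⇒ y = min(1, 1 − 0.647 + 0.608) = min(1, 0.961) = 0.961
x ⇒ y = min(1, 1 − 0.719 + 0.608) = min(1, 0.889) = 0.889
(¬(w ∧ z) ⇒ y) ⇒ (x ⇒ y) = min(1, 1 − 0.961 + 0.889) = min(1, 0.928) = 0.928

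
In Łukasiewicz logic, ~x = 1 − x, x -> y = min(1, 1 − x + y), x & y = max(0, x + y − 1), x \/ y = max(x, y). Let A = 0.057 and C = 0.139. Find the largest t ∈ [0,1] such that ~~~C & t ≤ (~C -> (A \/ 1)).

1.000

~C = 1 − 0.139 = 0.861
~~C = 1 − 0.861 = 0.139
~~~C = 1 − 0.139 = 0.861
So the left factor is ~~~C = 0.861.
A \/ 1 = max(0.057, 1.000) = 1.000
~C -> (A \/ 1) = min(1, 1 − 0.861 + 1.000) = min(1, 1.139) = 1.000
So the right-hand bound is ~C -> (A \/ 1) = 1.000.
The residuum of the Łukasiewicz t-norm gives the supremum: min(1, 1 − 0.861 + 1.000).
1 − 0.861 + 1.000 = 1.139, so t = min(1, 1.139) = 1.000.
Check: 0.861 & 1.000 = max(0, 0.861) = 0.861 ≤ 1.000.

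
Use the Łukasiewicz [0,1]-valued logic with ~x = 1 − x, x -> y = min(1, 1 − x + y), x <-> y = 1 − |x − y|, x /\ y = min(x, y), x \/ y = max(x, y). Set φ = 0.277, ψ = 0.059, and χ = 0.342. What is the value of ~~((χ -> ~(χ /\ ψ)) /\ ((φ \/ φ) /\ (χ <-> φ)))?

0.277

χ /\ ψ = min(0.342, 0.059) = 0.059
~(χ /\ ψ) = 1 − 0.059 = 0.941
χ -> ~(χ /\ ψ) = min(1, 1 − 0.342 + 0.941) = min(1, 1.599) = 1.000
φ \/ φ = max(0.277, 0.277) = 0.277
χ <-> φ = 1 − |0.342 − 0.277| = 1 − 0.065 = 0.935
(φ \/ φ) /\ (χ <-> φ) = min(0.277, 0.935) = 0.277
(χ -> ~(χ /\ ψ)) /\ ((φ \/ φ) /\ (χ <-> φ)) = min(1.000, 0.277) = 0.277
~((χ -> ~(χ /\ ψ)) /\ ((φ \/ φ) /\ (χ <-> φ))) = 1 − 0.277 = 0.723
~~((χ -> ~(χ /\ ψ)) /\ ((φ \/ φ) /\ (χ <-> φ))) = 1 − 0.723 = 0.277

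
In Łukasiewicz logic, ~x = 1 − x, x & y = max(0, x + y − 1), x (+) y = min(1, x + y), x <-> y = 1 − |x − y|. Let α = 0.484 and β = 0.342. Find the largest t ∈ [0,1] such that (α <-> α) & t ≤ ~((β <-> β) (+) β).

α <-> α = 1 − |0.484 − 0.484| = 1 − 0.000 = 1.000
So the left factor is α <-> α = 1.000.
β <-> β = 1 − |0.342 − 0.342| = 1 − 0.000 = 1.000
(β <-> β) (+) β = min(1, 1.000 + 0.342) = min(1, 1.342) = 1.000
~((β <-> β) (+) β) = 1 − 1.000 = 0.000
So the right-hand bound is ~((β <-> β) (+) β) = 0.000.
The residuum of the Łukasiewicz t-norm gives the supremum: min(1, 1 − 1.000 + 0.000).
1 − 1.000 + 0.000 = 0.000, so t = min(1, 0.000) = 0.000.
Check: 1.000 & 0.000 = max(0, 0.000) = 0.000 ≤ 0.000.

0.000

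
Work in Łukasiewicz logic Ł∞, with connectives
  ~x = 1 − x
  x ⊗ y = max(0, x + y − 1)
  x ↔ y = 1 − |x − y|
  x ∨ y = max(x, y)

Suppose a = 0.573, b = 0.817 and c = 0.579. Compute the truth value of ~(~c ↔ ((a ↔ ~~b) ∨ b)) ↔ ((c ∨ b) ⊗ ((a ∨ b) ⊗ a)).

~c = 1 − 0.579 = 0.421
~b = 1 − 0.817 = 0.183
~~b = 1 − 0.183 = 0.817
a ↔ ~~b = 1 − |0.573 − 0.817| = 1 − 0.244 = 0.756
(a ↔ ~~b) ∨ b = max(0.756, 0.817) = 0.817
~c ↔ ((a ↔ ~~b) ∨ b) = 1 − |0.421 − 0.817| = 1 − 0.396 = 0.604
~(~c ↔ ((a ↔ ~~b) ∨ b)) = 1 − 0.604 = 0.396
c ∨ b = max(0.579, 0.817) = 0.817
a ∨ b = max(0.573, 0.817) = 0.817
(a ∨ b) ⊗ a = max(0, 0.817 + 0.573 − 1) = max(0, 0.390) = 0.390
(c ∨ b) ⊗ ((a ∨ b) ⊗ a) = max(0, 0.817 + 0.390 − 1) = max(0, 0.207) = 0.207
~(~c ↔ ((a ↔ ~~b) ∨ b)) ↔ ((c ∨ b) ⊗ ((a ∨ b) ⊗ a)) = 1 − |0.396 − 0.207| = 1 − 0.189 = 0.811

0.811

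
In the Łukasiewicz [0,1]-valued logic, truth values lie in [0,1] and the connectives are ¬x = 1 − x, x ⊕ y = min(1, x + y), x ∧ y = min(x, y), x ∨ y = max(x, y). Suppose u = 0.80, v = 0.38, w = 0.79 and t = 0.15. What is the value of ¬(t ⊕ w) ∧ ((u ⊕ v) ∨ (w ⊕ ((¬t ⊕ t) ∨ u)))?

0.06

t ⊕ w = min(1, 0.15 + 0.79) = min(1, 0.94) = 0.94
¬(t ⊕ w) = 1 − 0.94 = 0.06
u ⊕ v = min(1, 0.80 + 0.38) = min(1, 1.18) = 1.00
¬t = 1 − 0.15 = 0.85
¬t ⊕ t = min(1, 0.85 + 0.15) = min(1, 1.00) = 1.00
(¬t ⊕ t) ∨ u = max(1.00, 0.80) = 1.00
w ⊕ ((¬t ⊕ t) ∨ u) = min(1, 0.79 + 1.00) = min(1, 1.79) = 1.00
(u ⊕ v) ∨ (w ⊕ ((¬t ⊕ t) ∨ u)) = max(1.00, 1.00) = 1.00
¬(t ⊕ w) ∧ ((u ⊕ v) ∨ (w ⊕ ((¬t ⊕ t) ∨ u))) = min(0.06, 1.00) = 0.06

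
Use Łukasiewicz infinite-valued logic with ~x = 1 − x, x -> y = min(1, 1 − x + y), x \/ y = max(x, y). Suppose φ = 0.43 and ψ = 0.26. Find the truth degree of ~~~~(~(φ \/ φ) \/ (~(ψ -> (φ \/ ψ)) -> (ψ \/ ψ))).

φ \/ φ = max(0.43, 0.43) = 0.43
~(φ \/ φ) = 1 − 0.43 = 0.57
φ \/ ψ = max(0.43, 0.26) = 0.43
ψ -> (φ \/ ψ) = min(1, 1 − 0.26 + 0.43) = min(1, 1.17) = 1.00
~(ψ -> (φ \/ ψ)) = 1 − 1.00 = 0.00
ψ \/ ψ = max(0.26, 0.26) = 0.26
~(ψ -> (φ \/ ψ)) -> (ψ \/ ψ) = min(1, 1 − 0.00 + 0.26) = min(1, 1.26) = 1.00
~(φ \/ φ) \/ (~(ψ -> (φ \/ ψ)) -> (ψ \/ ψ)) = max(0.57, 1.00) = 1.00
~(~(φ \/ φ) \/ (~(ψ -> (φ \/ ψ)) -> (ψ \/ ψ))) = 1 − 1.00 = 0.00
~~(~(φ \/ φ) \/ (~(ψ -> (φ \/ ψ)) -> (ψ \/ ψ))) = 1 − 0.00 = 1.00
~~~(~(φ \/ φ) \/ (~(ψ -> (φ \/ ψ)) -> (ψ \/ ψ))) = 1 − 1.00 = 0.00
~~~~(~(φ \/ φ) \/ (~(ψ -> (φ \/ ψ)) -> (ψ \/ ψ))) = 1 − 0.00 = 1.00

1.00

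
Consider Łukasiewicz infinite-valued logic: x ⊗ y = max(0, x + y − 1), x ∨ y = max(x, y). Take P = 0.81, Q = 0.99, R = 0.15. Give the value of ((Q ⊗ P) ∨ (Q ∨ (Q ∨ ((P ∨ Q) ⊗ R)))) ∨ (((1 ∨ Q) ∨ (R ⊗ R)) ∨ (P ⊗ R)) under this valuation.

Q ⊗ P = max(0, 0.99 + 0.81 − 1) = max(0, 0.80) = 0.80
P ∨ Q = max(0.81, 0.99) = 0.99
(P ∨ Q) ⊗ R = max(0, 0.99 + 0.15 − 1) = max(0, 0.14) = 0.14
Q ∨ ((P ∨ Q) ⊗ R) = max(0.99, 0.14) = 0.99
Q ∨ (Q ∨ ((P ∨ Q) ⊗ R)) = max(0.99, 0.99) = 0.99
(Q ⊗ P) ∨ (Q ∨ (Q ∨ ((P ∨ Q) ⊗ R))) = max(0.80, 0.99) = 0.99
1 ∨ Q = max(1.00, 0.99) = 1.00
R ⊗ R = max(0, 0.15 + 0.15 − 1) = max(0, -0.70) = 0.00
(1 ∨ Q) ∨ (R ⊗ R) = max(1.00, 0.00) = 1.00
P ⊗ R = max(0, 0.81 + 0.15 − 1) = max(0, -0.04) = 0.00
((1 ∨ Q) ∨ (R ⊗ R)) ∨ (P ⊗ R) = max(1.00, 0.00) = 1.00
((Q ⊗ P) ∨ (Q ∨ (Q ∨ ((P ∨ Q) ⊗ R)))) ∨ (((1 ∨ Q) ∨ (R ⊗ R)) ∨ (P ⊗ R)) = max(0.99, 1.00) = 1.00

1.00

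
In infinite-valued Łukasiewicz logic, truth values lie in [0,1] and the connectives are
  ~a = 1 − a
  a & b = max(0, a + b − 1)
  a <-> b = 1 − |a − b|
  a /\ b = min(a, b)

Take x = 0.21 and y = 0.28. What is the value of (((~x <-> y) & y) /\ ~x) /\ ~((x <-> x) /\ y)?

~x = 1 − 0.21 = 0.79
~x <-> y = 1 − |0.79 − 0.28| = 1 − 0.51 = 0.49
(~x <-> y) & y = max(0, 0.49 + 0.28 − 1) = max(0, -0.23) = 0.00
((~x <-> y) & y) /\ ~x = min(0.00, 0.79) = 0.00
x <-> x = 1 − |0.21 − 0.21| = 1 − 0.00 = 1.00
(x <-> x) /\ y = min(1.00, 0.28) = 0.28
~((x <-> x) /\ y) = 1 − 0.28 = 0.72
(((~x <-> y) & y) /\ ~x) /\ ~((x <-> x) /\ y) = min(0.00, 0.72) = 0.00

0.00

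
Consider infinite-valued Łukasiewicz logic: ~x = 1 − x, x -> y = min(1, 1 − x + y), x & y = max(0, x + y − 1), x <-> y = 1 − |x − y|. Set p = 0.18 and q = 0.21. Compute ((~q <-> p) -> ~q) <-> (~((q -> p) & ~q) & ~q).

~q = 1 − 0.21 = 0.79
~q <-> p = 1 − |0.79 − 0.18| = 1 − 0.61 = 0.39
(~q <-> p) -> ~q = min(1, 1 − 0.39 + 0.79) = min(1, 1.40) = 1.00
q -> p = min(1, 1 − 0.21 + 0.18) = min(1, 0.97) = 0.97
(q -> p) & ~q = max(0, 0.97 + 0.79 − 1) = max(0, 0.76) = 0.76
~((q -> p) & ~q) = 1 − 0.76 = 0.24
~((q -> p) & ~q) & ~q = max(0, 0.24 + 0.79 − 1) = max(0, 0.03) = 0.03
((~q <-> p) -> ~q) <-> (~((q -> p) & ~q) & ~q) = 1 − |1.00 − 0.03| = 1 − 0.97 = 0.03

0.03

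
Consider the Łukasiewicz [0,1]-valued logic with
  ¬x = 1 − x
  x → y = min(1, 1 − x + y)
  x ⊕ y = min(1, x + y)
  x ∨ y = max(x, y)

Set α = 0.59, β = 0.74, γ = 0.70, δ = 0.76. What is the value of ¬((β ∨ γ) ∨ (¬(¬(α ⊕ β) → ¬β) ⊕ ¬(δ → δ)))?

β ∨ γ = max(0.74, 0.70) = 0.74
α ⊕ β = min(1, 0.59 + 0.74) = min(1, 1.33) = 1.00
¬(α ⊕ β) = 1 − 1.00 = 0.00
¬β = 1 − 0.74 = 0.26
¬(α ⊕ β) → ¬β = min(1, 1 − 0.00 + 0.26) = min(1, 1.26) = 1.00
¬(¬(α ⊕ β) → ¬β) = 1 − 1.00 = 0.00
δ → δ = min(1, 1 − 0.76 + 0.76) = min(1, 1.00) = 1.00
¬(δ → δ) = 1 − 1.00 = 0.00
¬(¬(α ⊕ β) → ¬β) ⊕ ¬(δ → δ) = min(1, 0.00 + 0.00) = min(1, 0.00) = 0.00
(β ∨ γ) ∨ (¬(¬(α ⊕ β) → ¬β) ⊕ ¬(δ → δ)) = max(0.74, 0.00) = 0.74
¬((β ∨ γ) ∨ (¬(¬(α ⊕ β) → ¬β) ⊕ ¬(δ → δ))) = 1 − 0.74 = 0.26

0.26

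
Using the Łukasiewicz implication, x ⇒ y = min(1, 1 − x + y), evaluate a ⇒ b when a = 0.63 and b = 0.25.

0.62

a ⇒ b = min(1, 1 − 0.63 + 0.25) = min(1, 0.62) = 0.62
For comparison, the Gödel implication (1 if x ≤ y else y) would give 0.25.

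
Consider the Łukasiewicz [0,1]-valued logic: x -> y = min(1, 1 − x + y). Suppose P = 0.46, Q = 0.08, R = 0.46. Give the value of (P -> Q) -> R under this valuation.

P -> Q = min(1, 1 − 0.46 + 0.08) = min(1, 0.62) = 0.62
(P -> Q) -> R = min(1, 1 − 0.62 + 0.46) = min(1, 0.84) = 0.84

0.84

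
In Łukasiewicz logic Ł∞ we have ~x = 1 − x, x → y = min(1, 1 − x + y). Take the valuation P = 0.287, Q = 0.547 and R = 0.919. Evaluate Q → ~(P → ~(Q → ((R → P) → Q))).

R → P = min(1, 1 − 0.919 + 0.287) = min(1, 0.368) = 0.368
(R → P) → Q = min(1, 1 − 0.368 + 0.547) = min(1, 1.179) = 1.000
Q → ((R → P) → Q) = min(1, 1 − 0.547 + 1.000) = min(1, 1.453) = 1.000
~(Q → ((R → P) → Q)) = 1 − 1.000 = 0.000
P → ~(Q → ((R → P) → Q)) = min(1, 1 − 0.287 + 0.000) = min(1, 0.713) = 0.713
~(P → ~(Q → ((R → P) → Q))) = 1 − 0.713 = 0.287
Q → ~(P → ~(Q → ((R → P) → Q))) = min(1, 1 − 0.547 + 0.287) = min(1, 0.740) = 0.740

0.740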